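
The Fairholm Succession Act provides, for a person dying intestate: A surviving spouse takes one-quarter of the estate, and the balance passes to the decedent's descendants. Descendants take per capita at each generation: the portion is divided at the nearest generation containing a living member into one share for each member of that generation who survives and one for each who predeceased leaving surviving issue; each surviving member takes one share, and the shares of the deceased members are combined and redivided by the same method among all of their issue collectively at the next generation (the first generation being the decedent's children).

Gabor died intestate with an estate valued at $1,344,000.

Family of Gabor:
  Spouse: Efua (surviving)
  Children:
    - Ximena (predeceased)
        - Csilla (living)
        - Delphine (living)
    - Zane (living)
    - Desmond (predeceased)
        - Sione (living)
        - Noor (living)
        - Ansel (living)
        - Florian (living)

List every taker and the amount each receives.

Efua: $336,000; Csilla: $112,000; Delphine: $112,000; Zane: $336,000; Sione: $112,000; Noor: $112,000; Ansel: $112,000; Florian: $112,000

Efua takes one-quarter of $1,344,000 = $336,000. The remaining $1,008,000 passes to the descendants.
The descendants' portion ($1,008,000) is divided at the children's generation into 3 shares of $336,000. Zane takes $336,000. The 2 shares of the deceased (Ximena and Desmond) are combined into a pool of $672,000.
That pool ($672,000) is divided at the grandchildren's generation equally among Csilla, Delphine, Sione, Noor, Ansel, and Florian: $112,000 each.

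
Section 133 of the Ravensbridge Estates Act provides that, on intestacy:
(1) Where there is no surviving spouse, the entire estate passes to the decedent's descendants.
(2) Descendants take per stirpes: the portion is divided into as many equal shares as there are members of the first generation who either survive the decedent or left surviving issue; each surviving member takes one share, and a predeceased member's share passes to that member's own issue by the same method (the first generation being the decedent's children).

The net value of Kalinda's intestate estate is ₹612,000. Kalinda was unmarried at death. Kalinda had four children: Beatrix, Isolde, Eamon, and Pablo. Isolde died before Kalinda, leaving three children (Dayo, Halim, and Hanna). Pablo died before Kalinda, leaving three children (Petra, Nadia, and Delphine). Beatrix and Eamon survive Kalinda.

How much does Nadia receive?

Nadia receives ₹51,000.

The entire ₹612,000 passes to the descendants.
That amount (₹612,000) is divided into 4 shares of ₹153,000: Beatrix and Eamon each take ₹153,000; Isolde's ₹153,000 share passes to Isolde's issue; Pablo's ₹153,000 share passes to Pablo's issue.
Isolde's share (₹153,000) is divided into 3 shares of ₹51,000: Dayo, Halim, and Hanna each take ₹51,000.
Pablo's share (₹153,000) is divided into 3 shares of ₹51,000: Petra, Nadia, and Delphine each take ₹51,000.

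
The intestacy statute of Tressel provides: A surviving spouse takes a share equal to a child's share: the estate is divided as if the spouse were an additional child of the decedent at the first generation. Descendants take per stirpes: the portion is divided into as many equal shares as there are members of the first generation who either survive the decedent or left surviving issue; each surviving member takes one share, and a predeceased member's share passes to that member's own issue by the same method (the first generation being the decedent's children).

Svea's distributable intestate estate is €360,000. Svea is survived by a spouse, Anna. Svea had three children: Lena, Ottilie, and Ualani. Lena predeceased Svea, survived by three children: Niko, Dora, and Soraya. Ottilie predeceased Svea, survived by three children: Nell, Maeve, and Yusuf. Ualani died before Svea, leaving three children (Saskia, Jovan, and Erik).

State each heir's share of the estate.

Anna: €90,000; Niko: €30,000; Dora: €30,000; Soraya: €30,000; Nell: €30,000; Maeve: €30,000; Yusuf: €30,000; Saskia: €30,000; Jovan: €30,000; Erik: €30,000

The spouse counts as an additional share at the children's level, so there are 4 primary shares of €90,000. Anna takes one such share (€90,000).
The children's combined portion (€270,000) is divided into 3 shares of €90,000: Lena's €90,000 share passes to Lena's issue; Ottilie's €90,000 share passes to Ottilie's issue; Ualani's €90,000 share passes to Ualani's issue.
Lena's share (€90,000) is divided into 3 shares of €30,000: Niko, Dora, and Soraya each take €30,000.
Ottilie's share (€90,000) is divided into 3 shares of €30,000: Nell, Maeve, and Yusuf each take €30,000.
Ualani's share (€90,000) is divided into 3 shares of €30,000: Saskia, Jovan, and Erik each take €30,000.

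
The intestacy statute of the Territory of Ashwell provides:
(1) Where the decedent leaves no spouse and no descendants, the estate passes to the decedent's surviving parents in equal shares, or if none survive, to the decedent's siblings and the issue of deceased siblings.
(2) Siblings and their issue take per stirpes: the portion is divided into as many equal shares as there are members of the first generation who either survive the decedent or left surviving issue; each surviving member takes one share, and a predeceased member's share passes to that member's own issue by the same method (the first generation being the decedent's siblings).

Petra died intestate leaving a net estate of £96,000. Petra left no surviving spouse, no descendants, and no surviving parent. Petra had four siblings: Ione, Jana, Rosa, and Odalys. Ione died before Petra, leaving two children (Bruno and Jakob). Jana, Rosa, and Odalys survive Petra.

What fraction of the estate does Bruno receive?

The entire £96,000 passes to the siblings and their issue.
That amount (£96,000) is divided into 4 shares of £24,000: Jana, Rosa, and Odalys each take £24,000; Ione's £24,000 share passes to Ione's issue.
Ione's share (£24,000) is divided into 2 shares of £12,000: Bruno and Jakob each take £12,000.

Bruno receives 1/8 of the estate.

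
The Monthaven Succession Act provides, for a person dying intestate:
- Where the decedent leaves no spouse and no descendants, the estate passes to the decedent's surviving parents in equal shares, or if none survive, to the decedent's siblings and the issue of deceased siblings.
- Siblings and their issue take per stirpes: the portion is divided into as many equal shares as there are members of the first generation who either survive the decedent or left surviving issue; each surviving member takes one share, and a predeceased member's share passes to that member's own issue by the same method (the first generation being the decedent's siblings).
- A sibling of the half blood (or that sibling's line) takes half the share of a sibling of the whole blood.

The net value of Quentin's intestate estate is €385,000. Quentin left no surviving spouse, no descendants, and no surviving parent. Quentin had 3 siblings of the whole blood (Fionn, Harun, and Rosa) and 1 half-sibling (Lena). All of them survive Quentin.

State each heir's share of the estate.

Fionn: €110,000; Harun: €110,000; Rosa: €110,000; Lena: €55,000

The entire €385,000 passes to the siblings and their issue.
Counting each half-blood sibling's line as half a unit, there are 7/2 units in €385,000, so one unit is €110,000. Whole-blood lines (Fionn, Harun, and Rosa) take €110,000 each; half-blood lines (Lena) take €55,000 each.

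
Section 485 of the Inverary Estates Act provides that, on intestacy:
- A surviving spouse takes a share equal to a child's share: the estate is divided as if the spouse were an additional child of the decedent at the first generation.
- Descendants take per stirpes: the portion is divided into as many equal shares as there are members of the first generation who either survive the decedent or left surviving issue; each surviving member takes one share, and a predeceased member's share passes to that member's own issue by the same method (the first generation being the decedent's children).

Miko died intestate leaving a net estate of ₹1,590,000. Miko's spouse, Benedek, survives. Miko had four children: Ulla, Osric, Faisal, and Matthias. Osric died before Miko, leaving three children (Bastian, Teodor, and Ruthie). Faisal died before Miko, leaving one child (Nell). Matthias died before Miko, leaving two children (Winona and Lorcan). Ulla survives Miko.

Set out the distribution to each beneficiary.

The spouse counts as an additional share at the children's level, so there are 5 primary shares of ₹318,000. Benedek takes one such share (₹318,000).
The children's combined portion (₹1,272,000) is divided into 4 shares of ₹318,000: Ulla takes ₹318,000; Osric's ₹318,000 share passes to Osric's issue; Faisal's ₹318,000 share passes to Faisal's issue; Matthias's ₹318,000 share passes to Matthias's issue.
Osric's share (₹318,000) is divided into 3 shares of ₹106,000: Bastian, Teodor, and Ruthie each take ₹106,000.
Faisal's share (₹318,000) passes entirely to Nell.
Matthias's share (₹318,000) is divided into 2 shares of ₹159,000: Winona and Lorcan each take ₹159,000.

Benedek: ₹318,000; Ulla: ₹318,000; Bastian: ₹106,000; Teodor: ₹106,000; Ruthie: ₹106,000; Nell: ₹318,000; Winona: ₹159,000; Lorcan: ₹159,000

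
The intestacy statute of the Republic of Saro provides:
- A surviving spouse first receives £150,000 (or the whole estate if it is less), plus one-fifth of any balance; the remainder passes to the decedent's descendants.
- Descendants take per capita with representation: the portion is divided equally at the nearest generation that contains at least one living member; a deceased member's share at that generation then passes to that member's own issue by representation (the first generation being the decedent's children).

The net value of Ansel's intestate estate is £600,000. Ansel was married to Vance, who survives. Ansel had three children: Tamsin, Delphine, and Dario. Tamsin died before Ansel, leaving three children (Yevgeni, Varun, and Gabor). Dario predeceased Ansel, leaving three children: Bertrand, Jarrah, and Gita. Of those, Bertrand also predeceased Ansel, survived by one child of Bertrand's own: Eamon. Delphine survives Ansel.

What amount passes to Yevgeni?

Vance first takes £150,000, leaving a balance of £450,000. Vance then takes one-fifth of the balance (£90,000), for a total of £240,000. The remaining £360,000 passes to the descendants.
The descendants' portion (£360,000) is divided into 3 shares of £120,000: Delphine takes £120,000; Tamsin's £120,000 share passes to Tamsin's issue; Dario's £120,000 share passes to Dario's issue.
Tamsin's share (£120,000) is divided into 3 shares of £40,000: Yevgeni, Varun, and Gabor each take £40,000.
Dario's share (£120,000) is divided into 3 shares of £40,000: Jarrah and Gita each take £40,000; Bertrand's £40,000 share passes to Bertrand's issue.
Bertrand's share (£40,000) passes entirely to Eamon.

Yevgeni receives £40,000.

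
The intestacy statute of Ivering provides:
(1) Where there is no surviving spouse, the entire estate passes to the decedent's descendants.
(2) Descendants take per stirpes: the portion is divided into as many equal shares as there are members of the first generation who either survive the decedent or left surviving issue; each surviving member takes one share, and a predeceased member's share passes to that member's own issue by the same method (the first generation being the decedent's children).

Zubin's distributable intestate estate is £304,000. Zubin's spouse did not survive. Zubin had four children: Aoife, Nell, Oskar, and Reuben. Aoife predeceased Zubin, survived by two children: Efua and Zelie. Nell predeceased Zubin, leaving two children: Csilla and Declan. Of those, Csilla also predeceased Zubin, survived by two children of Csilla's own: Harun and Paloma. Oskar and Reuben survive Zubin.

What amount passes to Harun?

The entire £304,000 passes to the descendants.
That amount (£304,000) is divided into 4 shares of £76,000: Oskar and Reuben each take £76,000; Aoife's £76,000 share passes to Aoife's issue; Nell's £76,000 share passes to Nell's issue.
Aoife's share (£76,000) is divided into 2 shares of £38,000: Efua and Zelie each take £38,000.
Nell's share (£76,000) is divided into 2 shares of £38,000: Declan takes £38,000; Csilla's £38,000 share passes to Csilla's issue.
Csilla's share (£38,000) is divided into 2 shares of £19,000: Harun and Paloma each take £19,000.

Harun receives £19,000.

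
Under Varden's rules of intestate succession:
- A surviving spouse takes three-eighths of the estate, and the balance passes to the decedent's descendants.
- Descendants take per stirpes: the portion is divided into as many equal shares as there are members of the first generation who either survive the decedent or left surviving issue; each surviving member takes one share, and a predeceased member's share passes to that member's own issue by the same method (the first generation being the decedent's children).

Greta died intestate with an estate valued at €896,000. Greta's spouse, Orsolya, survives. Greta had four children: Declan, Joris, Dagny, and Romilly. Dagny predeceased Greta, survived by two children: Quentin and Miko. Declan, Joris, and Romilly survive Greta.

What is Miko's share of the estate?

Orsolya takes three-eighths of €896,000 = €336,000. The remaining €560,000 passes to the descendants.
The descendants' portion (€560,000) is divided into 4 shares of €140,000: Declan, Joris, and Romilly each take €140,000; Dagny's €140,000 share passes to Dagny's issue.
Dagny's share (€140,000) is divided into 2 shares of €70,000: Quentin and Miko each take €70,000.

Miko receives €70,000.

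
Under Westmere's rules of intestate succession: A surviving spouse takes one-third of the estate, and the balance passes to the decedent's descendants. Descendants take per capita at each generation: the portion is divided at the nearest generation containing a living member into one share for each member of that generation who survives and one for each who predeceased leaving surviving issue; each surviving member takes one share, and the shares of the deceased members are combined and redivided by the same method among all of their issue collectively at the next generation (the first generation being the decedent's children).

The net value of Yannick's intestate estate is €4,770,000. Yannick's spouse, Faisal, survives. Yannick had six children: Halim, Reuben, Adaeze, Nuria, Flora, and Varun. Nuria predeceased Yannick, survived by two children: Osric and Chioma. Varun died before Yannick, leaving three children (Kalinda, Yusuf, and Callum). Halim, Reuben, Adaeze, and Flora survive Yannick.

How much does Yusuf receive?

Yusuf receives €212,000.

Faisal takes one-third of €4,770,000 = €1,590,000. The remaining €3,180,000 passes to the descendants.
The descendants' portion (€3,180,000) is divided at the children's generation into 6 shares of €530,000. Halim, Reuben, Adaeze, and Flora each take €530,000. The 2 shares of the deceased (Nuria and Varun) are combined into a pool of €1,060,000.
That pool (€1,060,000) is divided at the grandchildren's generation equally among Osric, Chioma, Kalinda, Yusuf, and Callum: €212,000 each.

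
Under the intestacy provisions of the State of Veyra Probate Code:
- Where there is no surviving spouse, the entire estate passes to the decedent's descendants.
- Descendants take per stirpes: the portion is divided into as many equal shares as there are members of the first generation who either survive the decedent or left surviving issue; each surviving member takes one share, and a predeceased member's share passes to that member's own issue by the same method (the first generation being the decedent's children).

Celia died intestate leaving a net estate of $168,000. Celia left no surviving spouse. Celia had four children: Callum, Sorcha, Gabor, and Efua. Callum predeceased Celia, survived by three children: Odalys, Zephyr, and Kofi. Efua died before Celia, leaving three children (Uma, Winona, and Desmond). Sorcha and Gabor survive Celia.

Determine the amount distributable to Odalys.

Odalys receives $14,000.

The entire $168,000 passes to the descendants.
That amount ($168,000) is divided into 4 shares of $42,000: Sorcha and Gabor each take $42,000; Callum's $42,000 share passes to Callum's issue; Efua's $42,000 share passes to Efua's issue.
Callum's share ($42,000) is divided into 3 shares of $14,000: Odalys, Zephyr, and Kofi each take $14,000.
Efua's share ($42,000) is divided into 3 shares of $14,000: Uma, Winona, and Desmond each take $14,000.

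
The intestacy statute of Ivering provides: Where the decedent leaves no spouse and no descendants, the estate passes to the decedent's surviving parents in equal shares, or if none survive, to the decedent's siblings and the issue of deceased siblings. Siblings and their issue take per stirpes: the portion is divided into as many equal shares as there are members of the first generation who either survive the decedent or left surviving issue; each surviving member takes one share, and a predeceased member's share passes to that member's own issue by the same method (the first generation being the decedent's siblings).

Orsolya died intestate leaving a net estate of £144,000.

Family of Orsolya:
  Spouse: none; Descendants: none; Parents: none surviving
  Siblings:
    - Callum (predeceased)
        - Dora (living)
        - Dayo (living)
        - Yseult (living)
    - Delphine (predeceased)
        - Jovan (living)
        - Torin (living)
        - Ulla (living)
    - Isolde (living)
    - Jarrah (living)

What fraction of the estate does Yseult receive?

The entire £144,000 passes to the siblings and their issue.
That amount (£144,000) is divided into 4 shares of £36,000: Isolde and Jarrah each take £36,000; Callum's £36,000 share passes to Callum's issue; Delphine's £36,000 share passes to Delphine's issue.
Callum's share (£36,000) is divided into 3 shares of £12,000: Dora, Dayo, and Yseult each take £12,000.
Delphine's share (£36,000) is divided into 3 shares of £12,000: Jovan, Torin, and Ulla each take £12,000.

Yseult receives 1/12 of the estate.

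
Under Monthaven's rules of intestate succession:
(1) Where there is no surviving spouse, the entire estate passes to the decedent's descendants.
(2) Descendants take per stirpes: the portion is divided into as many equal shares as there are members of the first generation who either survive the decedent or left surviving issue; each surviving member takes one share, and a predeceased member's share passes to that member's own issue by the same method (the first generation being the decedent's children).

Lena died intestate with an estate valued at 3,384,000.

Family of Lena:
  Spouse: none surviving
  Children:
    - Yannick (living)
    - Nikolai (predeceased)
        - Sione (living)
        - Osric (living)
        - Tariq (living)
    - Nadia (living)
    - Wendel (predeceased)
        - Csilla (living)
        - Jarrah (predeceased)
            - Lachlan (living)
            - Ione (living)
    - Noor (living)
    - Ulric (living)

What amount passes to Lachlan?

Lachlan receives 141,000.

The entire 3,384,000 passes to the descendants.
That amount (3,384,000) is divided into 6 shares of 564,000: Yannick, Nadia, Noor, and Ulric each take 564,000; Nikolai's 564,000 share passes to Nikolai's issue; Wendel's 564,000 share passes to Wendel's issue.
Nikolai's share (564,000) is divided into 3 shares of 188,000: Sione, Osric, and Tariq each take 188,000.
Wendel's share (564,000) is divided into 2 shares of 282,000: Csilla takes 282,000; Jarrah's 282,000 share passes to Jarrah's issue.
Jarrah's share (282,000) is divided into 2 shares of 141,000: Lachlan and Ione each take 141,000.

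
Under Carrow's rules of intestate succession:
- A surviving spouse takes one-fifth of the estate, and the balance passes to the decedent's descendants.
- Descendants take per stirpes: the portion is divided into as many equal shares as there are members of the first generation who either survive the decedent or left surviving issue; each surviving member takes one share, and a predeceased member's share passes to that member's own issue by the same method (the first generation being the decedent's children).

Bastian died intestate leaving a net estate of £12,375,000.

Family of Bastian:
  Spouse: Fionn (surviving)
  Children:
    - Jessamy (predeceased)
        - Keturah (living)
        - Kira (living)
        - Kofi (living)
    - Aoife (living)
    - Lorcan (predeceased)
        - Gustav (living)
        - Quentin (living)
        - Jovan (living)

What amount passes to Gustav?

Gustav receives £1,100,000.

Fionn takes one-fifth of £12,375,000 = £2,475,000. The remaining £9,900,000 passes to the descendants.
The descendants' portion (£9,900,000) is divided into 3 shares of £3,300,000: Aoife takes £3,300,000; Jessamy's £3,300,000 share passes to Jessamy's issue; Lorcan's £3,300,000 share passes to Lorcan's issue.
Jessamy's share (£3,300,000) is divided into 3 shares of £1,100,000: Keturah, Kira, and Kofi each take £1,100,000.
Lorcan's share (£3,300,000) is divided into 3 shares of £1,100,000: Gustav, Quentin, and Jovan each take £1,100,000.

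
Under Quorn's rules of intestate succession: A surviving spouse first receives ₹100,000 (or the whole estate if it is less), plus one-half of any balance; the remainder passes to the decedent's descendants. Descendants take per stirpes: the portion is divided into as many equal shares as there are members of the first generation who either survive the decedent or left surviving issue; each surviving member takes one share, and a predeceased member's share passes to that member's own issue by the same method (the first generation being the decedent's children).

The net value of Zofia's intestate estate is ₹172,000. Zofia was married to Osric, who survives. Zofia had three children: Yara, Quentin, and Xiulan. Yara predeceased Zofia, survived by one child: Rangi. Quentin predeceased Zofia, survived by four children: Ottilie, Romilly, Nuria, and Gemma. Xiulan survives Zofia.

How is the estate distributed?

Osric: ₹136,000; Rangi: ₹12,000; Ottilie: ₹3,000; Romilly: ₹3,000; Nuria: ₹3,000; Gemma: ₹3,000; Xiulan: ₹12,000

Osric first takes ₹100,000, leaving a balance of ₹72,000. Osric then takes one-half of the balance (₹36,000), for a total of ₹136,000. The remaining ₹36,000 passes to the descendants.
The descendants' portion (₹36,000) is divided into 3 shares of ₹12,000: Xiulan takes ₹12,000; Yara's ₹12,000 share passes to Yara's issue; Quentin's ₹12,000 share passes to Quentin's issue.
Yara's share (₹12,000) passes entirely to Rangi.
Quentin's share (₹12,000) is divided into 4 shares of ₹3,000: Ottilie, Romilly, Nuria, and Gemma each take ₹3,000.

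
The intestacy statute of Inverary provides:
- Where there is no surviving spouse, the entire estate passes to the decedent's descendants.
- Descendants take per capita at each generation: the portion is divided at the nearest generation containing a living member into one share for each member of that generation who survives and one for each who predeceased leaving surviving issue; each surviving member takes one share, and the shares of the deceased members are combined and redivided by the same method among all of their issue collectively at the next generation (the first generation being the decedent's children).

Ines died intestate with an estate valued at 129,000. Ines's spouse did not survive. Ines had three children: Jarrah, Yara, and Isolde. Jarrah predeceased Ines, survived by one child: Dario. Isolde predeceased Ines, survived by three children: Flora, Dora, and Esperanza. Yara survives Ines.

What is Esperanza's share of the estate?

The entire 129,000 passes to the descendants.
That amount (129,000) is divided at the children's generation into 3 shares of 43,000. Yara takes 43,000. The 2 shares of the deceased (Jarrah and Isolde) are combined into a pool of 86,000.
That pool (86,000) is divided at the grandchildren's generation equally among Dario, Flora, Dora, and Esperanza: 21,500 each.

Esperanza receives 21,500.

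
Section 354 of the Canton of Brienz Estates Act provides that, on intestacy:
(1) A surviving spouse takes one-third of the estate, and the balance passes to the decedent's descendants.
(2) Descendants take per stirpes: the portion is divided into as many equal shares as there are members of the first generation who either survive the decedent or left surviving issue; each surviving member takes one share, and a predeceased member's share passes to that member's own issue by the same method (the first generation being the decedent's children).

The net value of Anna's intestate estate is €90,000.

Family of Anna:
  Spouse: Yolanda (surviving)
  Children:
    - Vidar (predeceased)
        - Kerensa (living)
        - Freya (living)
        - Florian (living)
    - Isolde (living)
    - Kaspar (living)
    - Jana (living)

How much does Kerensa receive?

Yolanda takes one-third of €90,000 = €30,000. The remaining €60,000 passes to the descendants.
The descendants' portion (€60,000) is divided into 4 shares of €15,000: Isolde, Kaspar, and Jana each take €15,000; Vidar's €15,000 share passes to Vidar's issue.
Vidar's share (€15,000) is divided into 3 shares of €5,000: Kerensa, Freya, and Florian each take €5,000.

Kerensa receives €5,000.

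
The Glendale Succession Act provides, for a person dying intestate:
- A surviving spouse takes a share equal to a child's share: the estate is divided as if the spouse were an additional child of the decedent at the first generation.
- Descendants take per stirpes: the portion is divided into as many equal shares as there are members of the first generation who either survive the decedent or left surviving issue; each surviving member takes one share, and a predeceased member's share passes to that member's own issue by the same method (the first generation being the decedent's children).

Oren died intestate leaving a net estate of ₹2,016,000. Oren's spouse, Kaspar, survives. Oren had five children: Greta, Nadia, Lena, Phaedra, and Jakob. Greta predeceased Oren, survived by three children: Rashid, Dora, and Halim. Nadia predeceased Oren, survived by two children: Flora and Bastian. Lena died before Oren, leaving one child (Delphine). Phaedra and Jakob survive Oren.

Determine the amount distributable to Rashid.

Rashid receives ₹112,000.

The spouse counts as an additional share at the children's level, so there are 6 primary shares of ₹336,000. Kaspar takes one such share (₹336,000).
The children's combined portion (₹1,680,000) is divided into 5 shares of ₹336,000: Phaedra and Jakob each take ₹336,000; Greta's ₹336,000 share passes to Greta's issue; Nadia's ₹336,000 share passes to Nadia's issue; Lena's ₹336,000 share passes to Lena's issue.
Greta's share (₹336,000) is divided into 3 shares of ₹112,000: Rashid, Dora, and Halim each take ₹112,000.
Nadia's share (₹336,000) is divided into 2 shares of ₹168,000: Flora and Bastian each take ₹168,000.
Lena's share (₹336,000) passes entirely to Delphine.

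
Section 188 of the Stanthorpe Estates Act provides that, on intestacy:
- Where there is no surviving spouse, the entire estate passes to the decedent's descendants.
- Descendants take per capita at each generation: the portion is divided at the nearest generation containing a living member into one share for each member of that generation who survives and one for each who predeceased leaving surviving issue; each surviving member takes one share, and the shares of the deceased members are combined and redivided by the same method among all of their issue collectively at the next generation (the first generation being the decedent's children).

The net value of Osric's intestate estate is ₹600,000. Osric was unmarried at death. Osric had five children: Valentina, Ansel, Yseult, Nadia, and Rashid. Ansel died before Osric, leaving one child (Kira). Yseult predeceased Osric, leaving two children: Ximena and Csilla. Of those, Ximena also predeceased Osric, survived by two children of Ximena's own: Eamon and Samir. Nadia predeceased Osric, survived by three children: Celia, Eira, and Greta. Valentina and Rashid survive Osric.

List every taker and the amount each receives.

Valentina: ₹120,000; Kira: ₹60,000; Eamon: ₹30,000; Samir: ₹30,000; Csilla: ₹60,000; Celia: ₹60,000; Eira: ₹60,000; Greta: ₹60,000; Rashid: ₹120,000

The entire ₹600,000 passes to the descendants.
That amount (₹600,000) is divided at the children's generation into 5 shares of ₹120,000. Valentina and Rashid each take ₹120,000. The 3 shares of the deceased (Ansel, Yseult, and Nadia) are combined into a pool of ₹360,000.
That pool (₹360,000) is divided at the grandchildren's generation into 6 shares of ₹60,000. Kira, Csilla, Celia, Eira, and Greta each take ₹60,000. The remaining share for the deceased Ximena (₹60,000) is carried to the next generation.
That pool (₹60,000) is divided at the great-grandchildren's generation equally among Eamon and Samir: ₹30,000 each.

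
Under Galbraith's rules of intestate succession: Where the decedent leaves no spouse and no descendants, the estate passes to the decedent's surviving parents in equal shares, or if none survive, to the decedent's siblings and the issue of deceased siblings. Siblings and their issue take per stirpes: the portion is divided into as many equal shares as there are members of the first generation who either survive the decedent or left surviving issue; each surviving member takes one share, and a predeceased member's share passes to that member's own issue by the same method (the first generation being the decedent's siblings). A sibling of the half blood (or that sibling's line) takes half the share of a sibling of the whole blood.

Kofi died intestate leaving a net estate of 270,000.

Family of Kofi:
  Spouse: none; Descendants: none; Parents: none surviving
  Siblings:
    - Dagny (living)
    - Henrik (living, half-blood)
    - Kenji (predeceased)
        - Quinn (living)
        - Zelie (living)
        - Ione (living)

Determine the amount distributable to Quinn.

Quinn receives 36,000.

The entire 270,000 passes to the siblings and their issue.
Counting each half-blood sibling's line as half a unit, there are 5/2 units in 270,000, so one unit is 108,000. Whole-blood lines (Dagny and Kenji) take 108,000 each; half-blood lines (Henrik) take 54,000 each.
Kenji's share (108,000) is divided into 3 shares of 36,000: Quinn, Zelie, and Ione each take 36,000.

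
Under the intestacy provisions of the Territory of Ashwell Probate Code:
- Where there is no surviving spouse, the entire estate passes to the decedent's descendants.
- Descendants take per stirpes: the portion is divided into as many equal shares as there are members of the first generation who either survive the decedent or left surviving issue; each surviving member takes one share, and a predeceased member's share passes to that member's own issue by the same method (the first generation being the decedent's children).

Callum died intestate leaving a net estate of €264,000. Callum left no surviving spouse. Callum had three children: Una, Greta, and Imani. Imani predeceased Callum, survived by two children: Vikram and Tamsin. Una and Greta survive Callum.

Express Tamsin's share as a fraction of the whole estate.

The entire €264,000 passes to the descendants.
That amount (€264,000) is divided into 3 shares of €88,000: Una and Greta each take €88,000; Imani's €88,000 share passes to Imani's issue.
Imani's share (€88,000) is divided into 2 shares of €44,000: Vikram and Tamsin each take €44,000.

Tamsin receives 1/6 of the estate.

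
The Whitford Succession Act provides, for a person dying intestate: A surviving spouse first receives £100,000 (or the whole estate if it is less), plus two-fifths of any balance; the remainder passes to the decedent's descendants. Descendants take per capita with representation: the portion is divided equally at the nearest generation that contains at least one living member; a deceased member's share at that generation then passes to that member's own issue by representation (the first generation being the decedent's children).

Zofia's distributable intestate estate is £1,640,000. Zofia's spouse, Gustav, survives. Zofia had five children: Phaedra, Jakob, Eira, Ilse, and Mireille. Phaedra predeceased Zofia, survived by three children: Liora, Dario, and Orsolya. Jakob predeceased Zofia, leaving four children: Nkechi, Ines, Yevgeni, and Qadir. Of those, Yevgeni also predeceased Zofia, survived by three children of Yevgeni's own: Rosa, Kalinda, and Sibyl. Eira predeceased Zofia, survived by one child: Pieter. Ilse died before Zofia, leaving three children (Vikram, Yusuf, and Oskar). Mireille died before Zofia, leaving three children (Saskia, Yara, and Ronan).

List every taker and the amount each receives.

Gustav first takes £100,000, leaving a balance of £1,540,000. Gustav then takes two-fifths of the balance (£616,000), for a total of £716,000. The remaining £924,000 passes to the descendants.
No child survives, so the initial division is made at the grandchildren's generation.
The descendants' portion (£924,000) is divided into 14 shares of £66,000: Liora, Dario, Orsolya, Nkechi, Ines, Qadir, Pieter, Vikram, Yusuf, Oskar, Saskia, Yara, and Ronan each take £66,000; Yevgeni's £66,000 share passes to Yevgeni's issue.
Yevgeni's share (£66,000) is divided into 3 shares of £22,000: Rosa, Kalinda, and Sibyl each take £22,000.

Gustav: £716,000; Liora: £66,000; Dario: £66,000; Orsolya: £66,000; Nkechi: £66,000; Ines: £66,000; Rosa: £22,000; Kalinda: £22,000; Sibyl: £22,000; Qadir: £66,000; Pieter: £66,000; Vikram: £66,000; Yusuf: £66,000; Oskar: £66,000; Saskia: £66,000; Yara: £66,000; Ronan: £66,000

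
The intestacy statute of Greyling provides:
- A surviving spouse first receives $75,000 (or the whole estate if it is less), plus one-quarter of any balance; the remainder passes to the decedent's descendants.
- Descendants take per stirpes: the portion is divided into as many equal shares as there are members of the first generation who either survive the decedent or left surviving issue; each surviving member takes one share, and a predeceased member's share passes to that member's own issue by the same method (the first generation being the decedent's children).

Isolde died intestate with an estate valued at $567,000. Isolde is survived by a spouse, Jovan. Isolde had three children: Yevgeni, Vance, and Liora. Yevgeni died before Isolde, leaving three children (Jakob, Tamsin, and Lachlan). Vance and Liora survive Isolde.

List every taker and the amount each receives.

Jovan: $198,000; Jakob: $41,000; Tamsin: $41,000; Lachlan: $41,000; Vance: $123,000; Liora: $123,000

Jovan first takes $75,000, leaving a balance of $492,000. Jovan then takes one-quarter of the balance ($123,000), for a total of $198,000. The remaining $369,000 passes to the descendants.
The descendants' portion ($369,000) is divided into 3 shares of $123,000: Vance and Liora each take $123,000; Yevgeni's $123,000 share passes to Yevgeni's issue.
Yevgeni's share ($123,000) is divided into 3 shares of $41,000: Jakob, Tamsin, and Lachlan each take $41,000.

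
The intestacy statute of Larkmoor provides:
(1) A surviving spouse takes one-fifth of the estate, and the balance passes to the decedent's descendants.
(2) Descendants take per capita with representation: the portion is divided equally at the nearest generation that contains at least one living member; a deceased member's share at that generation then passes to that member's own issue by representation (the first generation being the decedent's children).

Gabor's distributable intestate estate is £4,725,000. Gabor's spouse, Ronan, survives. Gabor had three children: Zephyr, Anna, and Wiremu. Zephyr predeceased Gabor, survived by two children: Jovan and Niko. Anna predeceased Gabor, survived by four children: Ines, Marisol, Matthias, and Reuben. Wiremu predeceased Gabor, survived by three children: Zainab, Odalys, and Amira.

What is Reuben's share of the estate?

Reuben receives £420,000.

Ronan takes one-fifth of £4,725,000 = £945,000. The remaining £3,780,000 passes to the descendants.
No child survives, so the initial division is made at the grandchildren's generation.
The descendants' portion (£3,780,000) is divided into 9 shares of £420,000: Jovan, Niko, Ines, Marisol, Matthias, Reuben, Zainab, Odalys, and Amira each take £420,000.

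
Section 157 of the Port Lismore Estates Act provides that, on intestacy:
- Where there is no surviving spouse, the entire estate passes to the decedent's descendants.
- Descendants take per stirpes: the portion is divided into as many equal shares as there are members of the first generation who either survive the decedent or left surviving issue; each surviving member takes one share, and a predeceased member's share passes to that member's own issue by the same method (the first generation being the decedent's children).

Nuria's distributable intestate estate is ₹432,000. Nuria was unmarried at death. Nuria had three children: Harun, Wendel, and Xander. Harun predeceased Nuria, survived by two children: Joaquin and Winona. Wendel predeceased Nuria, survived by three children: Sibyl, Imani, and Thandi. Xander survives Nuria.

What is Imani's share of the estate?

The entire ₹432,000 passes to the descendants.
That amount (₹432,000) is divided into 3 shares of ₹144,000: Xander takes ₹144,000; Harun's ₹144,000 share passes to Harun's issue; Wendel's ₹144,000 share passes to Wendel's issue.
Harun's share (₹144,000) is divided into 2 shares of ₹72,000: Joaquin and Winona each take ₹72,000.
Wendel's share (₹144,000) is divided into 3 shares of ₹48,000: Sibyl, Imani, and Thandi each take ₹48,000.

Imani receives ₹48,000.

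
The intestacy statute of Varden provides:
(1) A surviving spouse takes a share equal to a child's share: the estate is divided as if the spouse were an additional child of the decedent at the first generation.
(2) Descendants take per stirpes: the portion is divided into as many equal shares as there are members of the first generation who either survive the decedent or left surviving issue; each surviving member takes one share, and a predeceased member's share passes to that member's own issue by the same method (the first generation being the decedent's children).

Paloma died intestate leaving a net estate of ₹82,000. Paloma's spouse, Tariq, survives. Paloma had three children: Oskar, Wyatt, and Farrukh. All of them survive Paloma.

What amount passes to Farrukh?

The spouse counts as an additional share at the children's level, so there are 4 primary shares of ₹20,500. Tariq takes one such share (₹20,500).
The children's combined portion (₹61,500) is divided into 3 shares of ₹20,500: Oskar, Wyatt, and Farrukh each take ₹20,500.

Farrukh receives ₹20,500.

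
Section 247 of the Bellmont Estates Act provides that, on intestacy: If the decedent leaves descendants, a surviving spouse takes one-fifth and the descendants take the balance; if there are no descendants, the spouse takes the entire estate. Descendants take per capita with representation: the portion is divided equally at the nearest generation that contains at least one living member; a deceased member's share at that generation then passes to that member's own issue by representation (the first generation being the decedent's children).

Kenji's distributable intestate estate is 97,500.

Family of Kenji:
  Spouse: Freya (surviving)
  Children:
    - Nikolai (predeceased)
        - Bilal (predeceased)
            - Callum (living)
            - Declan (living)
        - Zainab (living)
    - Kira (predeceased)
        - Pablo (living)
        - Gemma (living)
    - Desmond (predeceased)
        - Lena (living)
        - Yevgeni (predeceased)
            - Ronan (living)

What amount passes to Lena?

Freya takes one-fifth of 97,500 = 19,500. The remaining 78,000 passes to the descendants.
No child survives, so the initial division is made at the grandchildren's generation.
The descendants' portion (78,000) is divided into 6 shares of 13,000: Zainab, Pablo, Gemma, and Lena each take 13,000; Bilal's 13,000 share passes to Bilal's issue; Yevgeni's 13,000 share passes to Yevgeni's issue.
Bilal's share (13,000) is divided into 2 shares of 6,500: Callum and Declan each take 6,500.
Yevgeni's share (13,000) passes entirely to Ronan.

Lena receives 13,000.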